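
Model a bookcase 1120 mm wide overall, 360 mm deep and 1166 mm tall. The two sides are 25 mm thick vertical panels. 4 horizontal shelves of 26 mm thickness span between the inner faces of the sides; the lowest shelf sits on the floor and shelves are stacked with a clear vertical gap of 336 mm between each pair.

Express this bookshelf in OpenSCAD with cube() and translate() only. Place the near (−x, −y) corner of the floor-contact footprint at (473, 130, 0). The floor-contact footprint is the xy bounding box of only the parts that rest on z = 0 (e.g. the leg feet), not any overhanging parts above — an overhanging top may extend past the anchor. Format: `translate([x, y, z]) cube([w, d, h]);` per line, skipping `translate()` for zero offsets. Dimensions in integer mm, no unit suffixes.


translate([473, 130, 0]) cube([25, 360, 1166]);
translate([1568, 130, 0]) cube([25, 360, 1166]);
translate([498, 130, 0]) cube([1070, 360, 26]);
translate([498, 130, 362]) cube([1070, 360, 26]);
translate([498, 130, 724]) cube([1070, 360, 26]);
translate([498, 130, 1086]) cube([1070, 360, 26]);


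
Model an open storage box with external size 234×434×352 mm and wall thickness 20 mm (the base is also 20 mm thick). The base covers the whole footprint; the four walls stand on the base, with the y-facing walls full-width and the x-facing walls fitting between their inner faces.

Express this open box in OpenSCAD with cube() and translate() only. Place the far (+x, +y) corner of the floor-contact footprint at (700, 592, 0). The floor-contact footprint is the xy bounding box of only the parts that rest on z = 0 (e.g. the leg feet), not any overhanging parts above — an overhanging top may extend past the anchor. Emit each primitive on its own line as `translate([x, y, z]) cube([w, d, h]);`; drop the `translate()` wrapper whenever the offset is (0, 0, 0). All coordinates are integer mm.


translate([466, 158, 0]) cube([234, 434, 20]);
translate([466, 158, 20]) cube([234, 20, 332]);
translate([466, 572, 20]) cube([234, 20, 332]);
translate([466, 178, 20]) cube([20, 394, 332]);
translate([680, 178, 20]) cube([20, 394, 332]);


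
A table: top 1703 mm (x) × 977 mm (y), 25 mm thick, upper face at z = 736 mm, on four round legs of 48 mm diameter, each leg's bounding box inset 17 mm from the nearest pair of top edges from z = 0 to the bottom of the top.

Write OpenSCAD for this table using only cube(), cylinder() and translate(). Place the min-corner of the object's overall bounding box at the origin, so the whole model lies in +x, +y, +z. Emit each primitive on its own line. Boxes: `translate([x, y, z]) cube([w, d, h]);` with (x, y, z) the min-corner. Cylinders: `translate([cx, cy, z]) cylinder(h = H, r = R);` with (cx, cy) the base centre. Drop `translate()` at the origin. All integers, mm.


translate([0, 0, 711]) cube([1703, 977, 25]);
translate([41, 41, 0]) cylinder(h = 711, r = 24);
translate([1662, 41, 0]) cylinder(h = 711, r = 24);
translate([41, 936, 0]) cylinder(h = 711, r = 24);
translate([1662, 936, 0]) cylinder(h = 711, r = 24);


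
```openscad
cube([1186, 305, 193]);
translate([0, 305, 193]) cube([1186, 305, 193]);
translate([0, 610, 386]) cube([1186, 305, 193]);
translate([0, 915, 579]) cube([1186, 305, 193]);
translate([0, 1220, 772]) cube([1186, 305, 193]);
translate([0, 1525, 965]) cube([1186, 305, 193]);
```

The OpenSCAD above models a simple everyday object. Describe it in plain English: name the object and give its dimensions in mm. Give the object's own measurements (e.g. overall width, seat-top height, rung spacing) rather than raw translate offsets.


A straight staircase of 6 solid steps. Each step is 1186 mm wide (x), 305 mm deep (y, the going) and 193 mm tall (the rise). The first step rests on the floor; each subsequent step sits one going further in +y and one rise higher in +z, directly behind and above the previous step with no overlap.


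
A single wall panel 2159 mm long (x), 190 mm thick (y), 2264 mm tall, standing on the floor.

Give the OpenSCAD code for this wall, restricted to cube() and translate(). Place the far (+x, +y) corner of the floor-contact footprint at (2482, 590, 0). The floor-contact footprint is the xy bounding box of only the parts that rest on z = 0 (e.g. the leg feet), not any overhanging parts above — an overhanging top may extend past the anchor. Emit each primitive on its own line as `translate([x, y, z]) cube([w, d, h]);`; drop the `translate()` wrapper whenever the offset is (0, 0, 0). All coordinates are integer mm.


translate([323, 400, 0]) cube([2159, 190, 2264]);


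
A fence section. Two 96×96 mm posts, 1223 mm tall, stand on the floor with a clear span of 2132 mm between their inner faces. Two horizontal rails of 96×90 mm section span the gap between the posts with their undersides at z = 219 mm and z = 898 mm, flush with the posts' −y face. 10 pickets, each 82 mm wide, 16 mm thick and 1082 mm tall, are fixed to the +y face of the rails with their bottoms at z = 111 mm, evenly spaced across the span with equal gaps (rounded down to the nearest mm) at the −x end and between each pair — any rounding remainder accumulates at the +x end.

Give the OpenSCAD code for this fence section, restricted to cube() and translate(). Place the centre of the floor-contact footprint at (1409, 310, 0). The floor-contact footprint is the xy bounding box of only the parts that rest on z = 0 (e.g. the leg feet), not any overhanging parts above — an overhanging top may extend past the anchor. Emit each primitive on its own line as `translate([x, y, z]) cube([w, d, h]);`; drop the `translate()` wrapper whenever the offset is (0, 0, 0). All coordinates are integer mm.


translate([247, 262, 0]) cube([96, 96, 1223]);
translate([2475, 262, 0]) cube([96, 96, 1223]);
translate([343, 262, 219]) cube([2132, 96, 90]);
translate([343, 262, 898]) cube([2132, 96, 90]);
translate([462, 358, 111]) cube([82, 16, 1082]);
translate([663, 358, 111]) cube([82, 16, 1082]);
translate([864, 358, 111]) cube([82, 16, 1082]);
translate([1065, 358, 111]) cube([82, 16, 1082]);
translate([1266, 358, 111]) cube([82, 16, 1082]);
translate([1467, 358, 111]) cube([82, 16, 1082]);
translate([1668, 358, 111]) cube([82, 16, 1082]);
translate([1869, 358, 111]) cube([82, 16, 1082]);
translate([2070, 358, 111]) cube([82, 16, 1082]);
translate([2271, 358, 111]) cube([82, 16, 1082]);


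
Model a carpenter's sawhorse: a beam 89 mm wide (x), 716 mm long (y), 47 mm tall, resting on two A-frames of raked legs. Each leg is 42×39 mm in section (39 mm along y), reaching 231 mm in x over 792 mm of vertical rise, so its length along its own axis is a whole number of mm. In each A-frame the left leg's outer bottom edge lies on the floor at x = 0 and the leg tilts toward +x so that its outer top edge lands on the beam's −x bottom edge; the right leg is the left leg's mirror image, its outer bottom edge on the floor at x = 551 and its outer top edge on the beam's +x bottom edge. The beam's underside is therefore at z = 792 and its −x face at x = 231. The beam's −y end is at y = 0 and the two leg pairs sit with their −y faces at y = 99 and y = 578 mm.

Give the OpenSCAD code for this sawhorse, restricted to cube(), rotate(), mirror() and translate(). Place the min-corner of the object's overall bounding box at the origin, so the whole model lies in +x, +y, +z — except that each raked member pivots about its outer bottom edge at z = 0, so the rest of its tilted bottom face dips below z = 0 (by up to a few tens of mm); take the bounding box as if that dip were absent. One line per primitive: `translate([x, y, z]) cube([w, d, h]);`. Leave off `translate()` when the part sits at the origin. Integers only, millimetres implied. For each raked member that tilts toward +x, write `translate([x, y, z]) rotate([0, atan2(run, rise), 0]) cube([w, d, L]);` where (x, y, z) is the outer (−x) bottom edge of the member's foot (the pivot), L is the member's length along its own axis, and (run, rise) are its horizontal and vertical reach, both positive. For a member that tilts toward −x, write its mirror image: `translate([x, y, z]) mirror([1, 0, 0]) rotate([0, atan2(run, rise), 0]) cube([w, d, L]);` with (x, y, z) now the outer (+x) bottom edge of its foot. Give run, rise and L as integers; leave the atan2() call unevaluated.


translate([231, 0, 792]) cube([89, 716, 47]);
translate([0, 99, 0]) rotate([0, atan2(231, 792), 0]) cube([42, 39, 825]);
translate([551, 99, 0]) mirror([1, 0, 0]) rotate([0, atan2(231, 792), 0]) cube([42, 39, 825]);
translate([0, 578, 0]) rotate([0, atan2(231, 792), 0]) cube([42, 39, 825]);
translate([551, 578, 0]) mirror([1, 0, 0]) rotate([0, atan2(231, 792), 0]) cube([42, 39, 825]);


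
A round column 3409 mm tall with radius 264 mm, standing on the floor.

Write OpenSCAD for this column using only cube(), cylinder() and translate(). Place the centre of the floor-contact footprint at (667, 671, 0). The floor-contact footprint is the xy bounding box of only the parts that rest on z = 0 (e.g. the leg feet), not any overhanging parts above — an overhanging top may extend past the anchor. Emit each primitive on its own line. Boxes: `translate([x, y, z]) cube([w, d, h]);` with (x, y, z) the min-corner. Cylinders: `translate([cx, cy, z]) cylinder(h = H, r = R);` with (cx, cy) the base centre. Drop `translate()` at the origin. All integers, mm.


translate([667, 671, 0]) cylinder(h = 3409, r = 264);


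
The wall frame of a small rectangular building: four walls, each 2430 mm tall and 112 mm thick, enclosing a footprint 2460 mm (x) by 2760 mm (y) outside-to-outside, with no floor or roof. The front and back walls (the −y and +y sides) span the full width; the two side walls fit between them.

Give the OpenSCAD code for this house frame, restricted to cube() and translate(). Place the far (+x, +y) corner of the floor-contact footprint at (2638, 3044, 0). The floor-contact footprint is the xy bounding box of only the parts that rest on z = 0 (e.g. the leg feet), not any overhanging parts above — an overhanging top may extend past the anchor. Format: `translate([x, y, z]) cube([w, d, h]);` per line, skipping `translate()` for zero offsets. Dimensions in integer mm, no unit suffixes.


translate([178, 284, 0]) cube([2460, 112, 2430]);
translate([178, 2932, 0]) cube([2460, 112, 2430]);
translate([178, 396, 0]) cube([112, 2536, 2430]);
translate([2526, 396, 0]) cube([112, 2536, 2430]);


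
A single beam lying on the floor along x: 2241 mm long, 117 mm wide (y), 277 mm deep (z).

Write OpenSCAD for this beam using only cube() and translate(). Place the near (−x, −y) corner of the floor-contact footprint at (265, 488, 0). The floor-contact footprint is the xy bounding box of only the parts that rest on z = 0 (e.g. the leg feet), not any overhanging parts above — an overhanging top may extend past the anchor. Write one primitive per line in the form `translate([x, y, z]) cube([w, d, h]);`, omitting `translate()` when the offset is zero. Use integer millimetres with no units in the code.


translate([265, 488, 0]) cube([2241, 117, 277]);


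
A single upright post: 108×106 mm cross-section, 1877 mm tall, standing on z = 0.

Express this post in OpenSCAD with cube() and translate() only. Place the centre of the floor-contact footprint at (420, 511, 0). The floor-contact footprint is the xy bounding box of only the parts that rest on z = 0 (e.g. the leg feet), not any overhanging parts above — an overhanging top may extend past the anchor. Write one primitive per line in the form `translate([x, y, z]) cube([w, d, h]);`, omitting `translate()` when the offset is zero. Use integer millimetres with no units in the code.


translate([366, 458, 0]) cube([108, 106, 1877]);


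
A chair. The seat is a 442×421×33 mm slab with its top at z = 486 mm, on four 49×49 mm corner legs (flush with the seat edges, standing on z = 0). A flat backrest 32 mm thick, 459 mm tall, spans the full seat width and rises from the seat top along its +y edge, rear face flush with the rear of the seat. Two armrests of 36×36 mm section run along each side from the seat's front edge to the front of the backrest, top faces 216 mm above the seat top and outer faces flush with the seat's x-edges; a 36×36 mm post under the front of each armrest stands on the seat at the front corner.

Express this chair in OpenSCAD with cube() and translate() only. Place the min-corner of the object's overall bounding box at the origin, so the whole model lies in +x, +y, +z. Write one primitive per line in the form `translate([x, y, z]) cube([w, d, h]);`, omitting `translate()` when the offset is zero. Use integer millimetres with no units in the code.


// leg_h = 486 - 33 = 453
// arm post h = 216 - 36 = 180
translate([0, 0, 453]) cube([442, 421, 33]);
cube([49, 49, 453]);
translate([393, 0, 0]) cube([49, 49, 453]);
translate([0, 372, 0]) cube([49, 49, 453]);
translate([393, 372, 0]) cube([49, 49, 453]);
translate([0, 389, 486]) cube([442, 32, 459]);
translate([0, 0, 666]) cube([36, 389, 36]);
translate([406, 0, 666]) cube([36, 389, 36]);
translate([0, 0, 486]) cube([36, 36, 180]);
translate([406, 0, 486]) cube([36, 36, 180]);


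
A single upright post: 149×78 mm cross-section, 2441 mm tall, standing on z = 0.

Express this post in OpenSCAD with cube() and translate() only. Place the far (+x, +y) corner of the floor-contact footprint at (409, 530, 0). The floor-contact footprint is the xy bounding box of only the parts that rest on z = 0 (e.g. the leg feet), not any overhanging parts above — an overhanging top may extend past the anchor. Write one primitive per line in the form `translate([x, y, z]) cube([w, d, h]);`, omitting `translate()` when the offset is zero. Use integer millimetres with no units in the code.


translate([260, 452, 0]) cube([149, 78, 2441]);


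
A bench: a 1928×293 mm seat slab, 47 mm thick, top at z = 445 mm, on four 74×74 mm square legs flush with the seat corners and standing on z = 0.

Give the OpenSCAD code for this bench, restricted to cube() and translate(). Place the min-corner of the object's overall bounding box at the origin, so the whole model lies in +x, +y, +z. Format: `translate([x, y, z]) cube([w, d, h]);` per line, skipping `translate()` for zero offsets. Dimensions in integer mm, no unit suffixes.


translate([0, 0, 398]) cube([1928, 293, 47]);
cube([74, 74, 398]);
translate([0, 219, 0]) cube([74, 74, 398]);
translate([1854, 0, 0]) cube([74, 74, 398]);
translate([1854, 219, 0]) cube([74, 74, 398]);


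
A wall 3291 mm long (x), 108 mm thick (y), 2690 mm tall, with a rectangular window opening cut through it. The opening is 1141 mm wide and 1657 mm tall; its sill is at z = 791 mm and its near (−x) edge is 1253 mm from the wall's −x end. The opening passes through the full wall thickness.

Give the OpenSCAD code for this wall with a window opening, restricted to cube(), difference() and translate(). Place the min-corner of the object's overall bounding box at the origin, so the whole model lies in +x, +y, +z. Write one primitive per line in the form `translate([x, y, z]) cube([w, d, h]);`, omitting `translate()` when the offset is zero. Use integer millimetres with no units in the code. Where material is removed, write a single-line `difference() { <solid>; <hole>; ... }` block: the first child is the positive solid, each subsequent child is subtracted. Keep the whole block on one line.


difference() { cube([3291, 108, 2690]); translate([1253, 0, 791]) cube([1141, 108, 1657]); }


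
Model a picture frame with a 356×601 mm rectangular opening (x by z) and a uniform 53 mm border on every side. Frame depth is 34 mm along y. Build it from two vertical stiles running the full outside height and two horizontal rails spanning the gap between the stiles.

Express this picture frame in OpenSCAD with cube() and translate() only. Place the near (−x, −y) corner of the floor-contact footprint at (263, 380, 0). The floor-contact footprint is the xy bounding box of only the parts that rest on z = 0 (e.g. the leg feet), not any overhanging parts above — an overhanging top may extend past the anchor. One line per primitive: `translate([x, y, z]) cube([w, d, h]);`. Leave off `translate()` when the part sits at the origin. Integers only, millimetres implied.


translate([263, 380, 0]) cube([53, 34, 707]);
translate([672, 380, 0]) cube([53, 34, 707]);
translate([316, 380, 0]) cube([356, 34, 53]);
translate([316, 380, 654]) cube([356, 34, 53]);


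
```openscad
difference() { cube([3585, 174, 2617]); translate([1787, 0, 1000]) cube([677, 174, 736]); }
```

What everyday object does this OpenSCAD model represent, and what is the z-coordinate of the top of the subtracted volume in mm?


A wall with a window opening. The window head height is 1736 mm.

A wall with a rectangular opening subtracted — a window. Sill at z = 1000, opening 736 mm tall, so the head is at 1000 + 736 = 1736 mm.


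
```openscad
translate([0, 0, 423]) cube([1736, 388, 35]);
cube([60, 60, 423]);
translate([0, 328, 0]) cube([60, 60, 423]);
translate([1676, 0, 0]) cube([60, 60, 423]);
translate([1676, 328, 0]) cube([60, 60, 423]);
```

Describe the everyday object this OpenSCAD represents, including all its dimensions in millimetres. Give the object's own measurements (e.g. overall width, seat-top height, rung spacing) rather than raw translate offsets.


A bench: a 1736×388 mm seat slab, 35 mm thick, top at z = 458 mm, on four 60×60 mm square legs flush with the seat corners and standing on z = 0.


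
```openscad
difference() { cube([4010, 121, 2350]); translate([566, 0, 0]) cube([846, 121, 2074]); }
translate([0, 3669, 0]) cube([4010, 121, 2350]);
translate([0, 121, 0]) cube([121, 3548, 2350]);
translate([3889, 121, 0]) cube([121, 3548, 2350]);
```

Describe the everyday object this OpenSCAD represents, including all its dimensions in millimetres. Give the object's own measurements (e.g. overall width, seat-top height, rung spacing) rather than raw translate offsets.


A single room: four walls, each 2350 mm tall and 121 mm thick, enclosing an outside footprint 4010×3790 mm (x × y), no floor or roof. The front and back walls (−y and +y sides) run the full x-width; the side walls fit between their inner faces. A door opening 846 mm wide and 2074 mm tall is cut through the front wall from the floor up, its −x edge 566 mm from the wall's −x end.


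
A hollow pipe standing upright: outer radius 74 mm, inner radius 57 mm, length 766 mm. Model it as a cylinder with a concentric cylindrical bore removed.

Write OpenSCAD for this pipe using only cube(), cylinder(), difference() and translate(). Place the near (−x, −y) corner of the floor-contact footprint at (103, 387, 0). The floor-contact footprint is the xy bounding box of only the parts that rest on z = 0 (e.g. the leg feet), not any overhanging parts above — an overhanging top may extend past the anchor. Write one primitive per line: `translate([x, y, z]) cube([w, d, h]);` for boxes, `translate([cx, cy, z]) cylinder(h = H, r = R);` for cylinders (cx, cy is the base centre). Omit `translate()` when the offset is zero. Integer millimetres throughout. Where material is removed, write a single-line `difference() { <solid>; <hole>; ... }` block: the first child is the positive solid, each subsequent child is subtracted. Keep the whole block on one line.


difference() { translate([177, 461, 0]) cylinder(h = 766, r = 74); translate([177, 461, 0]) cylinder(h = 766, r = 57); }


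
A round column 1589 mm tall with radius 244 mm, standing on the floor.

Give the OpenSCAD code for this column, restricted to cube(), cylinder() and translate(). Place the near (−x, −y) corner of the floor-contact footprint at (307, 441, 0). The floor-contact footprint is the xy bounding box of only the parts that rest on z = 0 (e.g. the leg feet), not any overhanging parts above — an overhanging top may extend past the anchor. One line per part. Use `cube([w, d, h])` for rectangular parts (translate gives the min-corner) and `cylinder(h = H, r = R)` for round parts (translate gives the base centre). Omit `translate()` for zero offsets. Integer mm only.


translate([551, 685, 0]) cylinder(h = 1589, r = 244);


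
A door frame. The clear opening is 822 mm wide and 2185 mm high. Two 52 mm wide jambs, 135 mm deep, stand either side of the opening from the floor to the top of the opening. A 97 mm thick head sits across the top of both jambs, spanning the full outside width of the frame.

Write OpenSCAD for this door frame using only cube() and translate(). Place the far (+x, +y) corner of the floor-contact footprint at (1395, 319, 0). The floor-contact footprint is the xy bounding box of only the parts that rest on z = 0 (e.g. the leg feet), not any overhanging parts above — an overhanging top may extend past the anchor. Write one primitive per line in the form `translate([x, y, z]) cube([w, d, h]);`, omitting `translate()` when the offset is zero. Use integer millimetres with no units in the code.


translate([469, 184, 0]) cube([52, 135, 2185]);
translate([1343, 184, 0]) cube([52, 135, 2185]);
translate([469, 184, 2185]) cube([926, 135, 97]);


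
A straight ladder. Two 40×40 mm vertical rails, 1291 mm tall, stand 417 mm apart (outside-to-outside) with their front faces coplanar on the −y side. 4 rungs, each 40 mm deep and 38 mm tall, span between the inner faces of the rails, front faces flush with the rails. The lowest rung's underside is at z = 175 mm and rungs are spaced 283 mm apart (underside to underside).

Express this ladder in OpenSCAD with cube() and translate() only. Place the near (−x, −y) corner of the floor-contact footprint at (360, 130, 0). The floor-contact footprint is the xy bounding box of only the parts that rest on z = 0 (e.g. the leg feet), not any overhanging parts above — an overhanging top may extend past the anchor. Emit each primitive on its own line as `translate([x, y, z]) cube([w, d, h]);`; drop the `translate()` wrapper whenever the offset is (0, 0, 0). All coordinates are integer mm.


translate([360, 130, 0]) cube([40, 40, 1291]);
translate([737, 130, 0]) cube([40, 40, 1291]);
translate([400, 130, 175]) cube([337, 40, 38]);
translate([400, 130, 458]) cube([337, 40, 38]);
translate([400, 130, 741]) cube([337, 40, 38]);
translate([400, 130, 1024]) cube([337, 40, 38]);


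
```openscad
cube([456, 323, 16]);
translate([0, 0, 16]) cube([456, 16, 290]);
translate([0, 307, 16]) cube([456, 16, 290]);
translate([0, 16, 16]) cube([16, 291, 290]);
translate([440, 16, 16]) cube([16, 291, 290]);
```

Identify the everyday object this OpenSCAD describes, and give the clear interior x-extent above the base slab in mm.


An open box. The internal width is 424 mm.

A 456×323 base slab with four walls standing on it — an open box. The base is 456 mm wide and the walls are 16 mm thick, so the internal width is 456 − 2 × 16 = 424 mm.


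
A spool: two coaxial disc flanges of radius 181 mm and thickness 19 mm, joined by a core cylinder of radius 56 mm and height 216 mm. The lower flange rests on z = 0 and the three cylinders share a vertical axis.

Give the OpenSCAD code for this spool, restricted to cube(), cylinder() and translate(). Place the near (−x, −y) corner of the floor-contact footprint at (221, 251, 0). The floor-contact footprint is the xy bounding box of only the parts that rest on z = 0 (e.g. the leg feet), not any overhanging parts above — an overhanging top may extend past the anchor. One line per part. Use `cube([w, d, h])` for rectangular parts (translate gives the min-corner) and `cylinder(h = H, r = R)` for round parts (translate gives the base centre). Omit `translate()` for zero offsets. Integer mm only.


translate([402, 432, 0]) cylinder(h = 19, r = 181);
translate([402, 432, 19]) cylinder(h = 216, r = 56);
translate([402, 432, 235]) cylinder(h = 19, r = 181);


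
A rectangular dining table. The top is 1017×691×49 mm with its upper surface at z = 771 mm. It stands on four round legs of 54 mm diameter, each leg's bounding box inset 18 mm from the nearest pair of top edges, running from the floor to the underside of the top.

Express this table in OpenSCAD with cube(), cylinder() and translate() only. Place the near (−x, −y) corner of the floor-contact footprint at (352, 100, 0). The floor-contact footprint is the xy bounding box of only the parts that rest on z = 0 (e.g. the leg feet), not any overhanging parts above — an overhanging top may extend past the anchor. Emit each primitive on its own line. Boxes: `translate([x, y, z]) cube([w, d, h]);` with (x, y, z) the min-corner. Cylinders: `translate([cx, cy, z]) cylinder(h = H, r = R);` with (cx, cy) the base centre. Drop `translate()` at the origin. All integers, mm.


translate([334, 82, 722]) cube([1017, 691, 49]);
translate([379, 127, 0]) cylinder(h = 722, r = 27);
translate([1306, 127, 0]) cylinder(h = 722, r = 27);
translate([379, 728, 0]) cylinder(h = 722, r = 27);
translate([1306, 728, 0]) cylinder(h = 722, r = 27);


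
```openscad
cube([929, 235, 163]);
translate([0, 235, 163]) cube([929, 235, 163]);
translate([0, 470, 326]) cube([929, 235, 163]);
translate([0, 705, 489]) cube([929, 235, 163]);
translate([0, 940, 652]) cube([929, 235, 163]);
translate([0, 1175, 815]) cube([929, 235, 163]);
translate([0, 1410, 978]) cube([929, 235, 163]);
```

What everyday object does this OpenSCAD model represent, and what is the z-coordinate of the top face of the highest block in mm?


A staircase. The total rise is 1141 mm.

7 identical blocks, each offset up and back from the previous — a staircase. Each step is 163 mm tall and there are 7 of them, so the total rise is 7 × 163 = 1141 mm.


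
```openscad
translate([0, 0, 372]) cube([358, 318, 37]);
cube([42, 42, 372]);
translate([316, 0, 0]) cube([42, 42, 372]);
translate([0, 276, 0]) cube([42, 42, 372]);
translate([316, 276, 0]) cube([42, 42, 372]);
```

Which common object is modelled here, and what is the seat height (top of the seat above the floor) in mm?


A stool. The seat height is 409 mm.

A 358×318×37 slab at z = 372 on four corner posts — a stool. The seat top is 372 + 37 = 409 mm.


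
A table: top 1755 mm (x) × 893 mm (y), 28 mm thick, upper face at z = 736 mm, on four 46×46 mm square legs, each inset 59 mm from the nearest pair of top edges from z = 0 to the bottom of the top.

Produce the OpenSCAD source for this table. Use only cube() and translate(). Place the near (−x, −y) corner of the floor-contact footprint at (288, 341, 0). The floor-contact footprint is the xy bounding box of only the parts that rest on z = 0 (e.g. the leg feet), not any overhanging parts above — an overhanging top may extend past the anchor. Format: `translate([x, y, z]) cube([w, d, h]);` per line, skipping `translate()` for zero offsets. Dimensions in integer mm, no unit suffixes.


translate([229, 282, 708]) cube([1755, 893, 28]);
translate([288, 341, 0]) cube([46, 46, 708]);
translate([1879, 341, 0]) cube([46, 46, 708]);
translate([288, 1070, 0]) cube([46, 46, 708]);
translate([1879, 1070, 0]) cube([46, 46, 708]);


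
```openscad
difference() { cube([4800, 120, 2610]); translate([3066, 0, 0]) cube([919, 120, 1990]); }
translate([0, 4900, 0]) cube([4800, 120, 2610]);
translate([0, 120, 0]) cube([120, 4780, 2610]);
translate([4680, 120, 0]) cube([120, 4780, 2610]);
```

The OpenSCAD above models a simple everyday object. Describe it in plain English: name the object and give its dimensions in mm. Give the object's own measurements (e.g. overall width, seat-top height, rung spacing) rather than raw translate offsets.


A single room: four walls, each 2610 mm tall and 120 mm thick, enclosing an outside footprint 4800×5020 mm (x × y), no floor or roof. The front and back walls (−y and +y sides) run the full x-width; the side walls fit between their inner faces. A door opening 919 mm wide and 1990 mm tall is cut through the front wall from the floor up, its −x edge 3066 mm from the wall's −x end.


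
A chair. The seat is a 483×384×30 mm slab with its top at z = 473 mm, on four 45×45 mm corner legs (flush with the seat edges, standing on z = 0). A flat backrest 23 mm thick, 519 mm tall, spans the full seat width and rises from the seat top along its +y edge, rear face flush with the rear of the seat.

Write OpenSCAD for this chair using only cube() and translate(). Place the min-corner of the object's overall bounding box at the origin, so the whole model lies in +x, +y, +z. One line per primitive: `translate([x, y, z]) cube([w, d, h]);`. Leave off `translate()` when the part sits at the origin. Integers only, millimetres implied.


translate([0, 0, 443]) cube([483, 384, 30]);
cube([45, 45, 443]);
translate([438, 0, 0]) cube([45, 45, 443]);
translate([0, 339, 0]) cube([45, 45, 443]);
translate([438, 339, 0]) cube([45, 45, 443]);
translate([0, 361, 473]) cube([483, 23, 519]);


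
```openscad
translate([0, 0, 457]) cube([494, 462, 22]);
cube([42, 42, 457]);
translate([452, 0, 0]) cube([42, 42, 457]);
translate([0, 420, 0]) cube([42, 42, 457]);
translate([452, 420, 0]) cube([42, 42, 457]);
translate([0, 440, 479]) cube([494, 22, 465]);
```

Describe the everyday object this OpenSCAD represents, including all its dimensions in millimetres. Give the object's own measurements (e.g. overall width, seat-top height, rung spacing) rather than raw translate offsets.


A chair. The seat is a 494×462×22 mm slab with its top at z = 479 mm, on four 42×42 mm corner legs (flush with the seat edges, standing on z = 0). A flat backrest 22 mm thick, 465 mm tall, spans the full seat width and rises from the seat top along its +y edge, rear face flush with the rear of the seat.


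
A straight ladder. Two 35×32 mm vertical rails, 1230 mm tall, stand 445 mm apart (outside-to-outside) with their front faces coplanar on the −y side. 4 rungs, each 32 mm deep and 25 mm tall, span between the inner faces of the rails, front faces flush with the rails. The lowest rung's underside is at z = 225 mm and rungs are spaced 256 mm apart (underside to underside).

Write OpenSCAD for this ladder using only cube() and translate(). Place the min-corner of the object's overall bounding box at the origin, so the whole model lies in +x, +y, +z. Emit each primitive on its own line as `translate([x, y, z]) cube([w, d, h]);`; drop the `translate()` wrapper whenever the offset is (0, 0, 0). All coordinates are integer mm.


// rung span = 445 - 2*35 = 375
// rung[k] z = 225 + k*256
cube([35, 32, 1230]);
translate([410, 0, 0]) cube([35, 32, 1230]);
translate([35, 0, 225]) cube([375, 32, 25]);
translate([35, 0, 481]) cube([375, 32, 25]);
translate([35, 0, 737]) cube([375, 32, 25]);
translate([35, 0, 993]) cube([375, 32, 25]);


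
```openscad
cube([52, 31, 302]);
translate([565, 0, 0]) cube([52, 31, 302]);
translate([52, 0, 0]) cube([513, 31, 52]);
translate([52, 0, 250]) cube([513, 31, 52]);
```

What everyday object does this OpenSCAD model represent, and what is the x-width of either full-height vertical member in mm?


A picture frame. The border width is 52 mm.

Four thin pieces enclosing a rectangular opening — a picture frame. The two full-height stiles are 302 mm tall; the top rail sits at z = 250 and is 52 mm tall, so the border above the opening is 302 − 250 = 52 mm, matching the stile x-width.


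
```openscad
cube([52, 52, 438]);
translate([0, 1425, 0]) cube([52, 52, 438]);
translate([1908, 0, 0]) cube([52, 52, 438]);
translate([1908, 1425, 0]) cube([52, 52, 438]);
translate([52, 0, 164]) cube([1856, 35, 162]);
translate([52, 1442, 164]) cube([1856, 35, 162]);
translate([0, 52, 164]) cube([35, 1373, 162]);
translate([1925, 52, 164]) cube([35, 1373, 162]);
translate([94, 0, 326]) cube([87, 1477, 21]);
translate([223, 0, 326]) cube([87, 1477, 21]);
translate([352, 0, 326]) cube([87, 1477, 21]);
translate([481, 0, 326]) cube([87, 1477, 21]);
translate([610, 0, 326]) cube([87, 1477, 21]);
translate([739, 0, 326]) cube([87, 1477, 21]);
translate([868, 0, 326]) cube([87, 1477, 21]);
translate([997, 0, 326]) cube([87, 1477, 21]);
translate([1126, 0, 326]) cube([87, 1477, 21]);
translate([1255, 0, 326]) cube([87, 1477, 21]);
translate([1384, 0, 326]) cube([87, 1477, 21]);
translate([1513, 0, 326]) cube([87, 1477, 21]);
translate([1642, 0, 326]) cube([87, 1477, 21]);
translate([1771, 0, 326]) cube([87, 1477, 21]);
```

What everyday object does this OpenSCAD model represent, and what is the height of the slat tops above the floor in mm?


A bed frame. The slat-top height is 347 mm.

Four posts, four rails, and a row of slats — a bed frame. Slats sit on the rails at z = 164 + 162 = 326; with slat thickness 21, the top is 347 mm.


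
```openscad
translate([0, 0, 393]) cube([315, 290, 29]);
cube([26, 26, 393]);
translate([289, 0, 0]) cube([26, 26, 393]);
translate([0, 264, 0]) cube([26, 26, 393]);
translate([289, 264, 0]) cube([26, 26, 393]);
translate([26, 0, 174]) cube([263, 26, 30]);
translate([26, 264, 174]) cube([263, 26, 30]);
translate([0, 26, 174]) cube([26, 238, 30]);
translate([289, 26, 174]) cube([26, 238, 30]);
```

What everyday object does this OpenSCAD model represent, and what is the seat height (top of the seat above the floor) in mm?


A stool. The seat height is 422 mm.

A 315×290×29 slab at z = 393 on four corner posts — a stool. The seat top is 393 + 29 = 422 mm.


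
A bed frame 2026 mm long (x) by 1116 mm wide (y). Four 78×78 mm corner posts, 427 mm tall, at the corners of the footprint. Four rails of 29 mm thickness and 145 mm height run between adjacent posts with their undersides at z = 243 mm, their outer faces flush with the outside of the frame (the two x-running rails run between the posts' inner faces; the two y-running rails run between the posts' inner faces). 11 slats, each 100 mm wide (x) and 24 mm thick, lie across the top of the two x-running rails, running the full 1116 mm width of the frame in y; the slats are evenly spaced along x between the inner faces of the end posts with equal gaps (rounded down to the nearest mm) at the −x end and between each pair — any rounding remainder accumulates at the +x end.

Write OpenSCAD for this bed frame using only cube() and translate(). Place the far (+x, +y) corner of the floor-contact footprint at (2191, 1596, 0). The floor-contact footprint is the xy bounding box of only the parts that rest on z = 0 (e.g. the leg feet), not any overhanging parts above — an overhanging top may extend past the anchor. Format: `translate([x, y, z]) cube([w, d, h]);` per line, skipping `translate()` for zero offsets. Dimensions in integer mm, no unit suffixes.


translate([165, 480, 0]) cube([78, 78, 427]);
translate([165, 1518, 0]) cube([78, 78, 427]);
translate([2113, 480, 0]) cube([78, 78, 427]);
translate([2113, 1518, 0]) cube([78, 78, 427]);
translate([243, 480, 243]) cube([1870, 29, 145]);
translate([243, 1567, 243]) cube([1870, 29, 145]);
translate([165, 558, 243]) cube([29, 960, 145]);
translate([2162, 558, 243]) cube([29, 960, 145]);
translate([307, 480, 388]) cube([100, 1116, 24]);
translate([471, 480, 388]) cube([100, 1116, 24]);
translate([635, 480, 388]) cube([100, 1116, 24]);
translate([799, 480, 388]) cube([100, 1116, 24]);
translate([963, 480, 388]) cube([100, 1116, 24]);
translate([1127, 480, 388]) cube([100, 1116, 24]);
translate([1291, 480, 388]) cube([100, 1116, 24]);
translate([1455, 480, 388]) cube([100, 1116, 24]);
translate([1619, 480, 388]) cube([100, 1116, 24]);
translate([1783, 480, 388]) cube([100, 1116, 24]);
translate([1947, 480, 388]) cube([100, 1116, 24]);


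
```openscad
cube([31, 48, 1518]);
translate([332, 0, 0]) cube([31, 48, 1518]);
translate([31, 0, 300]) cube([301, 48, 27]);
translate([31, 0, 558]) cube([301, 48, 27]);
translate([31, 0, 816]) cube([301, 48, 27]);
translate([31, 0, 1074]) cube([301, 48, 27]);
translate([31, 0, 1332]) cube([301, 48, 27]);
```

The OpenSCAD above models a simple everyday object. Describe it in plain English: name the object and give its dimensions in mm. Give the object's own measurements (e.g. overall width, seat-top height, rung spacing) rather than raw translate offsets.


A straight ladder. Two 31×48 mm vertical rails, 1518 mm tall, stand 363 mm apart (outside-to-outside) with their front faces coplanar on the −y side. 5 rungs, each 48 mm deep and 27 mm tall, span between the inner faces of the rails, front faces flush with the rails. The lowest rung's underside is at z = 300 mm and rungs are spaced 258 mm apart (underside to underside).


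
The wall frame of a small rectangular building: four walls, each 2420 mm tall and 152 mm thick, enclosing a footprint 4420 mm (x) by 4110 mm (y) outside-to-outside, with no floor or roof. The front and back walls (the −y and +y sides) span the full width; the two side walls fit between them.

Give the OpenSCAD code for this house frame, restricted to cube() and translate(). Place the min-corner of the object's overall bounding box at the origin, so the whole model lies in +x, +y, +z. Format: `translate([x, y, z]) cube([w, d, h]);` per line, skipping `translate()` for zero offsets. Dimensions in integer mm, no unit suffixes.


cube([4420, 152, 2420]);
translate([0, 3958, 0]) cube([4420, 152, 2420]);
translate([0, 152, 0]) cube([152, 3806, 2420]);
translate([4268, 152, 0]) cube([152, 3806, 2420]);


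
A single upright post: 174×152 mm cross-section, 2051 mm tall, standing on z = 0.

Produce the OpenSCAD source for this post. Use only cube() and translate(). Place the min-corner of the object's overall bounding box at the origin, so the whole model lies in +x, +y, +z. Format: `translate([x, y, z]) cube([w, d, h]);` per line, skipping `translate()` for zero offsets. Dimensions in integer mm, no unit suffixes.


cube([174, 152, 2051]);


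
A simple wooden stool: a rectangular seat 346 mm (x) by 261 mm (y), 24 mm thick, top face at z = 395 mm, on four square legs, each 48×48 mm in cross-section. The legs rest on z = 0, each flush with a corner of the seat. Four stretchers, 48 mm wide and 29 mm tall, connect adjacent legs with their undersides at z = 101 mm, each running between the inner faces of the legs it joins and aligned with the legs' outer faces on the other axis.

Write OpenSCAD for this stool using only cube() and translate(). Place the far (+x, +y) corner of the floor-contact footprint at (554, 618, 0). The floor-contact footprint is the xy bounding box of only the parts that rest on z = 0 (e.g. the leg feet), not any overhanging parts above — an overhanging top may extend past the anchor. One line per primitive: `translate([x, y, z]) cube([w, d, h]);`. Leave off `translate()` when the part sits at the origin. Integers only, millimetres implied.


translate([208, 357, 371]) cube([346, 261, 24]);
translate([208, 357, 0]) cube([48, 48, 371]);
translate([506, 357, 0]) cube([48, 48, 371]);
translate([208, 570, 0]) cube([48, 48, 371]);
translate([506, 570, 0]) cube([48, 48, 371]);
translate([256, 357, 101]) cube([250, 48, 29]);
translate([256, 570, 101]) cube([250, 48, 29]);
translate([208, 405, 101]) cube([48, 165, 29]);
translate([506, 405, 101]) cube([48, 165, 29]);


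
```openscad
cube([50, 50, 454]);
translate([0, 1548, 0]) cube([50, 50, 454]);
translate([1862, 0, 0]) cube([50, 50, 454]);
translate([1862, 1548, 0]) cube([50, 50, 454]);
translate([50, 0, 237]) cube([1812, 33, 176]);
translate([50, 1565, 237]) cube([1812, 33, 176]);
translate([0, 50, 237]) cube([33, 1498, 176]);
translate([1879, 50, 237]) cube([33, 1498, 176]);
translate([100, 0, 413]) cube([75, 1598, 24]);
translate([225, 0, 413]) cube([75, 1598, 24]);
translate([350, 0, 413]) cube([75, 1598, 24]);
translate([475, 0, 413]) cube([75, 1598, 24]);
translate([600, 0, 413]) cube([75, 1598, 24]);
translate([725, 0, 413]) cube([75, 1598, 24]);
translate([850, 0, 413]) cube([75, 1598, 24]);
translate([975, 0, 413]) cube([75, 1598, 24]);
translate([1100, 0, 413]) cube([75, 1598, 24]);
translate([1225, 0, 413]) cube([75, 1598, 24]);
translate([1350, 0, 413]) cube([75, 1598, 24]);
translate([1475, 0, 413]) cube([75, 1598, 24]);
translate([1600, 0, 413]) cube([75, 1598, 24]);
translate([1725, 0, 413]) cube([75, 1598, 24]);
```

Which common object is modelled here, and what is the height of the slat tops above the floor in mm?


A bed frame. The slat-top height is 437 mm.

Four posts, four rails, and a row of slats — a bed frame. Slats sit on the rails at z = 237 + 176 = 413; with slat thickness 24, the top is 437 mm.
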